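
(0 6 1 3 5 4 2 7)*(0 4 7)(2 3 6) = (0 2)(1 6)(3 5 7 4)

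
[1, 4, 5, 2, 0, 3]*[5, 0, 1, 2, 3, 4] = [0, 3, 4, 1, 5, 2]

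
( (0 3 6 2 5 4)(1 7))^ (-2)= (0 5 6)(2 3 4)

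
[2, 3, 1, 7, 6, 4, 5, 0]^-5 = [0, 1, 2, 3, 6, 4, 5, 7]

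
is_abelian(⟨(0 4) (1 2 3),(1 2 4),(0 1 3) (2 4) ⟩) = no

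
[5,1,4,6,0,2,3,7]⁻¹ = [4,1,5,6,2,0,3,7]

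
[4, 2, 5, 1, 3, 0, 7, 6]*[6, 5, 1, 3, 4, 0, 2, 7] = [4, 1, 0, 5, 3, 6, 7, 2]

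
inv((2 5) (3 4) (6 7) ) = (2 5) (3 4) (6 7) 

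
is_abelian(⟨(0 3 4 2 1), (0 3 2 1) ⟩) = no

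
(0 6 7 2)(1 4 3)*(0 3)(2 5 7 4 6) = (0 2 3 1 6 4)(5 7)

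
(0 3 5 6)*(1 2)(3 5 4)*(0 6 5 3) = (0 3 4)(1 2)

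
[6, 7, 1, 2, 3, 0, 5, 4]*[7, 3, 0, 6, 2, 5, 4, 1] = [4, 1, 3, 0, 6, 7, 5, 2]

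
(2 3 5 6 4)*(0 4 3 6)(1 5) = (0 4 2 6 3 1 5)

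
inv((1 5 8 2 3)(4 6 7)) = (1 3 2 8 5)(4 7 6)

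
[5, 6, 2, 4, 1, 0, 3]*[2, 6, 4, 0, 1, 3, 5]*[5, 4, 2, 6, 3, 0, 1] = [6, 0, 3, 4, 1, 2, 5]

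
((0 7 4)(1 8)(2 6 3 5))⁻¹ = (0 4 7)(1 8)(2 5 3 6)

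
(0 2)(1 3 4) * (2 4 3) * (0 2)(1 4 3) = (0 3 1)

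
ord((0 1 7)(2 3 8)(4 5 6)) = 3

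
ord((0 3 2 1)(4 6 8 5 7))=20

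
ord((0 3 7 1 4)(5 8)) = 10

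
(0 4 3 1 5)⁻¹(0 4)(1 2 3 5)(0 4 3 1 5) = (0 5 2 1)(3 4)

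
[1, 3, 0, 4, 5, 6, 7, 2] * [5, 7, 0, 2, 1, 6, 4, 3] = [7, 2, 5, 1, 6, 4, 3, 0]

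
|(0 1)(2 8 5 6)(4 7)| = 4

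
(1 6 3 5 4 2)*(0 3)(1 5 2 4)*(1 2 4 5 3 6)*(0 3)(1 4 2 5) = (0 6 3 2)(1 4)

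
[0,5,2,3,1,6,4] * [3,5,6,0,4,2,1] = [3,2,6,0,5,1,4]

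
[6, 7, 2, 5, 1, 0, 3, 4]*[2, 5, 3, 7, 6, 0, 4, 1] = [4, 1, 3, 0, 5, 2, 7, 6]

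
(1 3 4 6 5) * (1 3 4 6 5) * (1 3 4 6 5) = (1 6 3 5 4)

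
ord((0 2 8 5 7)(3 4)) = 10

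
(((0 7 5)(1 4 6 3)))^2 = (0 5 7)(1 6)(3 4)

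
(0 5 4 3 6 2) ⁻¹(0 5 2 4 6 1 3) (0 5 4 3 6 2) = (0 3 2 1 6 5 4) 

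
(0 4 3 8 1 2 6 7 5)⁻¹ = (0 5 7 6 2 1 8 3 4)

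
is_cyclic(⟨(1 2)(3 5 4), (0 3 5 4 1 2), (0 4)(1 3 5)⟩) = no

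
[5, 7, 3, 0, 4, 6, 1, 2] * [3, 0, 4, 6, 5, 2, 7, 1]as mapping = [0→2, 1→1, 2→6, 3→3, 4→5, 5→7, 6→0, 7→4]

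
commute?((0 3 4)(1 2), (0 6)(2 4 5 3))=no:(0 3 4)(1 2) * (0 6)(2 4 5 3)=(0 2 1 4 6)(3 5), (0 6)(2 4 5 3) * (0 3 4)(1 2)=(0 6 3 1 2)(4 5)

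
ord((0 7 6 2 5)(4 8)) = 10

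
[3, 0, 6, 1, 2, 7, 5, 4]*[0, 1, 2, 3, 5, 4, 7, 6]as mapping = [0→3, 1→0, 2→7, 3→1, 4→2, 5→6, 6→4, 7→5]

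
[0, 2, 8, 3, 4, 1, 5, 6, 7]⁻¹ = [0, 5, 1, 3, 4, 6, 7, 8, 2]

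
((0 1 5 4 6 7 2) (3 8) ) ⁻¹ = (0 2 7 6 4 5 1) (3 8) 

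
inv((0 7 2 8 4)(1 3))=(0 4 8 2 7)(1 3)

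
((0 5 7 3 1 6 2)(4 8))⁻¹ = (0 2 6 1 3 7 5)(4 8)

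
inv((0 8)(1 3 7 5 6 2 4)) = (0 8)(1 4 2 6 5 7 3)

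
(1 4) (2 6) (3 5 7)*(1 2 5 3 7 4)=(2 6 5 4) 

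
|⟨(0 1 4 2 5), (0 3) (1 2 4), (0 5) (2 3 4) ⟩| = 720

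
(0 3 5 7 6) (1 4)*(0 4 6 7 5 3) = (1 6 4) 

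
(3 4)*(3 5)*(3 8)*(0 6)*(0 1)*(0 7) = (0 6 1 7)(3 4 5 8)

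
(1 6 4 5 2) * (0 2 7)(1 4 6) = (0 2 4 5 7)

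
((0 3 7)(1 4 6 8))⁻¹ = (0 7 3)(1 8 6 4)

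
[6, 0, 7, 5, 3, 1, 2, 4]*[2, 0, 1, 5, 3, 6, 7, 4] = [7, 2, 4, 6, 5, 0, 1, 3]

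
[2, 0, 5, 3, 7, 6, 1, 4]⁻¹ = [1, 6, 0, 3, 7, 2, 5, 4]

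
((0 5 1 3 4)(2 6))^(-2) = (0 3 5 4 1)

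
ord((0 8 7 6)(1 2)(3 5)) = 4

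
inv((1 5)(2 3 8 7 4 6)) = (1 5)(2 6 4 7 8 3)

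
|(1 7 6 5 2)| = 5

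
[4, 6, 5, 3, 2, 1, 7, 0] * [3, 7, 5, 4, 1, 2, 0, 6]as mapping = [0→1, 1→0, 2→2, 3→4, 4→5, 5→7, 6→6, 7→3]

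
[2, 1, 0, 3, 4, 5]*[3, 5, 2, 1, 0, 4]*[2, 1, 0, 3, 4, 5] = [0, 5, 3, 1, 2, 4]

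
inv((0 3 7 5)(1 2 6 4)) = (0 5 7 3)(1 4 6 2)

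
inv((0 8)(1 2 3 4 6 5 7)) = (0 8)(1 7 5 6 4 3 2)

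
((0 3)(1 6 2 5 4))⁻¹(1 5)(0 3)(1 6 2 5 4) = (4 6)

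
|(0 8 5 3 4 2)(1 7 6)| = 6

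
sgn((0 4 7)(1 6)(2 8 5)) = -1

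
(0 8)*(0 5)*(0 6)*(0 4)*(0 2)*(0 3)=(0 8 5 6 4 2 3)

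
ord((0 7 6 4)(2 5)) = 4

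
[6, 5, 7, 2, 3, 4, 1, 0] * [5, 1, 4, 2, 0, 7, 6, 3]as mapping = [0→6, 1→7, 2→3, 3→4, 4→2, 5→0, 6→1, 7→5]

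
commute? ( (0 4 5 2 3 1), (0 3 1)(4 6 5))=no: (0 4 5 2 3 1)*(0 3 1)(4 6 5)=(0 6 5 2 1 3), (0 3 1)(4 6 5)*(0 4 5 2 3 1)=(0 1 4 6 2 3)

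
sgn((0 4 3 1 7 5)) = -1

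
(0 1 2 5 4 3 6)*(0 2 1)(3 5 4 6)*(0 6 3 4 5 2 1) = (0 6 1)(2 5 3 4)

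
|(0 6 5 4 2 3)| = 6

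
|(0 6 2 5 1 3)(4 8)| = 6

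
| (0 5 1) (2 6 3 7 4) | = 15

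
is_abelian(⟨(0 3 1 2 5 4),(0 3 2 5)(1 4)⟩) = no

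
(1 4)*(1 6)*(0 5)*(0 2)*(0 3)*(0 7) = (0 5 2 3 7) (1 4 6) 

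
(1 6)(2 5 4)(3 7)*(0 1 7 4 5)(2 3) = (0 1 6 7 2)(3 4)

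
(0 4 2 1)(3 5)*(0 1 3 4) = (2 3 5 4)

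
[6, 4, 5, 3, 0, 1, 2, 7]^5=[4, 5, 6, 3, 1, 2, 0, 7]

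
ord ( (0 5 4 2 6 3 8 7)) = 8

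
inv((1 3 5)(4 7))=(1 5 3)(4 7)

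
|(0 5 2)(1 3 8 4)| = 12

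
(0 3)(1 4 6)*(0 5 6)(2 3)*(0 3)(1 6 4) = (0 2)(3 5 4)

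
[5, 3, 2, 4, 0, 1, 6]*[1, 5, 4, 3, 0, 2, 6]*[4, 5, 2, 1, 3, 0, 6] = [2, 1, 3, 4, 5, 0, 6] 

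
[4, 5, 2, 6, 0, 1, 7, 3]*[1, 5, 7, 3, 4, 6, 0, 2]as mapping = [0→4, 1→6, 2→7, 3→0, 4→1, 5→5, 6→2, 7→3]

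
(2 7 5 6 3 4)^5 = (2 4 3 6 5 7)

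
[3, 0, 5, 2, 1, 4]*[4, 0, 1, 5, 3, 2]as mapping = [0→5, 1→4, 2→2, 3→1, 4→0, 5→3]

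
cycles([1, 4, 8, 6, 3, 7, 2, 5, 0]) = (0 1 4 3 6 2 8)(5 7)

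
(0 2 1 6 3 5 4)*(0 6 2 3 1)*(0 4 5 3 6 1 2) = (0 6 2 4 1)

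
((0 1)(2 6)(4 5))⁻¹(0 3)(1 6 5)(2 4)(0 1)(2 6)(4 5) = (0 2 4)(1 3)(5 6)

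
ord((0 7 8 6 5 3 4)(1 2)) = 14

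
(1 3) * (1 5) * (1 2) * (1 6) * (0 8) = (0 8)(1 3 5 2 6)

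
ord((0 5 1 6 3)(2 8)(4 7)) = 10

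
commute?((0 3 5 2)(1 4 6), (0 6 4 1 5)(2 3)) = no:(0 3 5 2)(1 4 6)*(0 6 4 1 5)(2 3) = (0 2 6 5 3), (0 6 4 1 5)(2 3)*(0 3 5 2)(1 4 6) = (0 1 2 5 3)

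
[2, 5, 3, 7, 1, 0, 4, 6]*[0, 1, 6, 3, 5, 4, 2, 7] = [6, 4, 3, 7, 1, 0, 5, 2]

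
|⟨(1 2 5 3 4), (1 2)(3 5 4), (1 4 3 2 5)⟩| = 120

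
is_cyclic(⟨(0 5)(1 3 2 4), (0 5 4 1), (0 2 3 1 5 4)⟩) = no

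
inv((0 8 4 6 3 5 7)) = (0 7 5 3 6 4 8)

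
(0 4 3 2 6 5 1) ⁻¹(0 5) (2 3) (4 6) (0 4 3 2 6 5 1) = (1 4) (2 6) (3 5) 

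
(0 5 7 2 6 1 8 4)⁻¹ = (0 4 8 1 6 2 7 5)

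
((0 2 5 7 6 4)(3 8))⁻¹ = (0 4 6 7 5 2)(3 8)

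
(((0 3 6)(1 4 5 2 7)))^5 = (0 6 3)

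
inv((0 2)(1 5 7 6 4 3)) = (0 2)(1 3 4 6 7 5)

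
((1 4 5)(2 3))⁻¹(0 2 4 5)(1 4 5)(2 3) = (0 3 5 1)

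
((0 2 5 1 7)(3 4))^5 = (3 4)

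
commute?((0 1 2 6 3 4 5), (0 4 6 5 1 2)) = no:(0 1 2 6 3 4 5)*(0 4 6 5 1 2) = (0 2 5 4 1)(3 6), (0 4 6 5 1 2)*(0 1 2 6 3 4 5) = (0 5 2 1 6)(3 4)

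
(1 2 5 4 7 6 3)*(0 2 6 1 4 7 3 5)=(0 2)(1 6 5 7)(3 4)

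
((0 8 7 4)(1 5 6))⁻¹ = (0 4 7 8)(1 6 5)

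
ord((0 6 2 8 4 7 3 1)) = 8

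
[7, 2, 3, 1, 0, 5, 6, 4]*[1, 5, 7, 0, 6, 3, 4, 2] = [2, 7, 0, 5, 1, 3, 4, 6]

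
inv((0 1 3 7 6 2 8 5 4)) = (0 4 5 8 2 6 7 3 1)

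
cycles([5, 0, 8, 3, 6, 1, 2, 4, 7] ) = (0 5 1)(2 8 7 4 6)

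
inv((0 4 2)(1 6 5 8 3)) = (0 2 4)(1 3 8 5 6)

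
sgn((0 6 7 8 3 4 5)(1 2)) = -1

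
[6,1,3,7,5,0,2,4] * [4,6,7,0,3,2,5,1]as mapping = [0→5,1→6,2→0,3→1,4→2,5→4,6→7,7→3]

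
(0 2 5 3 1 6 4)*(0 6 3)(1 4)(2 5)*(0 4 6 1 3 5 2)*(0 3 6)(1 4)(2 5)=(0 5 1 2 3)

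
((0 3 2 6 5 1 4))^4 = (0 5 3 1 2 4 6)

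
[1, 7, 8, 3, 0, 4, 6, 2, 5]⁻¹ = [4, 0, 7, 3, 5, 8, 6, 1, 2]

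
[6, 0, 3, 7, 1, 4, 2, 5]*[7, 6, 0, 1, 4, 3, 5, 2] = [5, 7, 1, 2, 6, 4, 0, 3]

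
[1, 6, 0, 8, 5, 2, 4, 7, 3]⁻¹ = [2, 0, 5, 8, 6, 4, 1, 7, 3]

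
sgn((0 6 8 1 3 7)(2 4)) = 1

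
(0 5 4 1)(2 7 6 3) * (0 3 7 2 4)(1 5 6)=(0 6 7 1 3 4 5)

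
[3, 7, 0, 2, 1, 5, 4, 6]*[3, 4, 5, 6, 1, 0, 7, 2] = [6, 2, 3, 5, 4, 0, 1, 7]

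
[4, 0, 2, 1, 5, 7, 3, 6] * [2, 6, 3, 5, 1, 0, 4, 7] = [1, 2, 3, 6, 0, 7, 5, 4]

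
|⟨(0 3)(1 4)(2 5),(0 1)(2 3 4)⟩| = 72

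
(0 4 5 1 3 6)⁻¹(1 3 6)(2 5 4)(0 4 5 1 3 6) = (0 3 6)(1 5 2)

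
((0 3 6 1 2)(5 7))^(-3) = (0 6 2 3 1)(5 7)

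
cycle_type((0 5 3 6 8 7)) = 6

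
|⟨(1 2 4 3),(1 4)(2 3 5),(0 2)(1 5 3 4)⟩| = 720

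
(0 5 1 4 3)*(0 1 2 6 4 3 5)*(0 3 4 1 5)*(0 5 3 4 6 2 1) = (0 4 5 1 6)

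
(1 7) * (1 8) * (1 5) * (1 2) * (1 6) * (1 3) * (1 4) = (1 7 8 5 2 6 3 4) 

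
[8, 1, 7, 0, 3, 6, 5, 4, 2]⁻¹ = [3, 1, 8, 4, 7, 6, 5, 2, 0]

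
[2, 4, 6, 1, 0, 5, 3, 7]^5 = [4, 3, 0, 6, 1, 5, 2, 7]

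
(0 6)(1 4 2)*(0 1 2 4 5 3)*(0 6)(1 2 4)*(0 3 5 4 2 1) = (0 3 6 1 4)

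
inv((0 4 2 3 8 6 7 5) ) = (0 5 7 6 8 3 2 4) 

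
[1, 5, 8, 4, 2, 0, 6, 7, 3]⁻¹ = [5, 0, 4, 8, 3, 1, 6, 7, 2]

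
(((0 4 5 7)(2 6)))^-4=()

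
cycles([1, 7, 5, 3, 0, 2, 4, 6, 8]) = (0 1 7 6 4)(2 5)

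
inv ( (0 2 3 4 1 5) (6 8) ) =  (0 5 1 4 3 2) (6 8) 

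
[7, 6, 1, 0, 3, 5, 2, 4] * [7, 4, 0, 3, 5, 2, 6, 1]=[1, 6, 4, 7, 3, 2, 0, 5]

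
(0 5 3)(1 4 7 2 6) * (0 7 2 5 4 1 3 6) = (0 4 2)(3 7 5 6)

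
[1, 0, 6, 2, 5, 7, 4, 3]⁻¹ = [1, 0, 3, 7, 6, 4, 2, 5]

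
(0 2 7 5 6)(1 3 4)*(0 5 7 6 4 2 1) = (0 1 3 2 6 5 4)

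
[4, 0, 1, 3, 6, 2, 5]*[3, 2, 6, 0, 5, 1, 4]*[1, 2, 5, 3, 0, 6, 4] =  [6, 3, 5, 1, 0, 4, 2]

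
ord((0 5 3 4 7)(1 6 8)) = 15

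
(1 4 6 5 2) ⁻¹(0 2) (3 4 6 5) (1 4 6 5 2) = (0 1) (2 3 6 5) 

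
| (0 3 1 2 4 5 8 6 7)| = 9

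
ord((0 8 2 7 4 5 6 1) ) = 8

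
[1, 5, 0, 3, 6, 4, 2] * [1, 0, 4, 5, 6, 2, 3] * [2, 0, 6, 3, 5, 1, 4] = [2, 6, 0, 1, 3, 4, 5]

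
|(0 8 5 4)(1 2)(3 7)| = 4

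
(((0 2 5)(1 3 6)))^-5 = (0 2 5)(1 3 6)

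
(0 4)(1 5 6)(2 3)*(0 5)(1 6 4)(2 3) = (0 1)(4 5)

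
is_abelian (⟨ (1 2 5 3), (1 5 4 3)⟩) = no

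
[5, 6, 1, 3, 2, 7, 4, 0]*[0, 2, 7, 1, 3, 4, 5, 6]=[4, 5, 2, 1, 7, 6, 3, 0]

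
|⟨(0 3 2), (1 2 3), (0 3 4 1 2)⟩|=60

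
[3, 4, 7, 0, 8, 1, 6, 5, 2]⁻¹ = [3, 5, 8, 0, 1, 7, 6, 2, 4]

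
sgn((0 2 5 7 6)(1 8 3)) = 1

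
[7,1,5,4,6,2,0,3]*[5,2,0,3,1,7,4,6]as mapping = [0→6,1→2,2→7,3→1,4→4,5→0,6→5,7→3]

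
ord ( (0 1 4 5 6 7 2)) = 7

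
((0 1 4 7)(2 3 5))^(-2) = (0 4)(1 7)(2 3 5)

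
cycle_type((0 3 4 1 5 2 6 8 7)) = 9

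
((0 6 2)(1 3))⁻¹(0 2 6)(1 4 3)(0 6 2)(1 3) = (0 2 6)(1 3 4)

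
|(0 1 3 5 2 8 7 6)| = 8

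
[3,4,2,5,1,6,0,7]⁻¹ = [6,4,2,0,1,3,5,7]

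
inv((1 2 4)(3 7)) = (1 4 2)(3 7)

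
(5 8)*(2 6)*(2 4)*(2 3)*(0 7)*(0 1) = (0 7 1)(2 6 4 3)(5 8)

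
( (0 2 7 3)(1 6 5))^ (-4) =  (1 5 6)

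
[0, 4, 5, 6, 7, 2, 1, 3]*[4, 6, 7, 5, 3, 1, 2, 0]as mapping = [0→4, 1→3, 2→1, 3→2, 4→0, 5→7, 6→6, 7→5]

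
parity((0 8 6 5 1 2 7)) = even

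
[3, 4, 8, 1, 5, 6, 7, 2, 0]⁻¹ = [8, 3, 7, 0, 1, 4, 5, 6, 2]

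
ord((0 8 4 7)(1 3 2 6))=4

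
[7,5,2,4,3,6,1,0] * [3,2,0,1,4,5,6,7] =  [7,5,0,4,1,6,2,3]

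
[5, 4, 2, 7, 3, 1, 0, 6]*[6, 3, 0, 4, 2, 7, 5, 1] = [7, 2, 0, 1, 4, 3, 6, 5]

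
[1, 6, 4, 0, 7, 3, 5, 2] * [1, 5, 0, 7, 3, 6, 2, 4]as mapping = [0→5, 1→2, 2→3, 3→1, 4→4, 5→7, 6→6, 7→0]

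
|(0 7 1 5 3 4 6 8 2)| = 9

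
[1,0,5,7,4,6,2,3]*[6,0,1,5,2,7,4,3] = [0,6,7,3,2,4,1,5]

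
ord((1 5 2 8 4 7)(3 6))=6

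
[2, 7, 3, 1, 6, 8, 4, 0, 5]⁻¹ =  [7, 3, 0, 2, 6, 8, 4, 1, 5]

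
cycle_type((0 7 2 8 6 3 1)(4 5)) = 2.7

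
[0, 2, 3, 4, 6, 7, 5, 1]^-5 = [0, 3, 4, 6, 5, 1, 7, 2]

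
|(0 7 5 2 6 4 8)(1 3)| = 14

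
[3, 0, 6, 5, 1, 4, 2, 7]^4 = [1, 4, 2, 0, 5, 3, 6, 7]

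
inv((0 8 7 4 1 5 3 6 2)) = (0 2 6 3 5 1 4 7 8)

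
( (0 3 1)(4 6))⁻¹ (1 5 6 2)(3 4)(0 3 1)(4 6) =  (0 5 4 2)(1 6)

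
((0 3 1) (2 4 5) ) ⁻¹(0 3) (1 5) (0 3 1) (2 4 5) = (0 2) (1 3) 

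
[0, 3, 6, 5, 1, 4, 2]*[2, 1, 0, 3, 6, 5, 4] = [2, 3, 4, 5, 1, 6, 0]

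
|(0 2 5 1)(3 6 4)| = 12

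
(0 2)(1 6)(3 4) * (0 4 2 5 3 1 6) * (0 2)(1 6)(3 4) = (0 5 4 6 1 2 3)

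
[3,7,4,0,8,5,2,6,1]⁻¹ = [3,8,6,0,2,5,7,1,4]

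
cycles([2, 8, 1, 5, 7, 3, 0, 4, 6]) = (0 2 1 8 6)(3 5)(4 7)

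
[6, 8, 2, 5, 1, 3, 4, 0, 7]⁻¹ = [7, 4, 2, 5, 6, 3, 0, 8, 1]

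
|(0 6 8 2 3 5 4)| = 7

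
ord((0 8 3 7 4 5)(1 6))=6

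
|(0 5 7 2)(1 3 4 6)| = 4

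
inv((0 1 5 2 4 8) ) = (0 8 4 2 5 1) 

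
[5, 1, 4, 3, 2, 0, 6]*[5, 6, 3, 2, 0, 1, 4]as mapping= [0→1, 1→6, 2→0, 3→2, 4→3, 5→5, 6→4]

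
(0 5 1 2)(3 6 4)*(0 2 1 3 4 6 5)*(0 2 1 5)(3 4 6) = (0 2 1 5 4 6 3)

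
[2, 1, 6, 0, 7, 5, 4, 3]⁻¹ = [3, 1, 0, 7, 6, 5, 2, 4]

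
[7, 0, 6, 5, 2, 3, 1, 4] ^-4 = [4, 7, 1, 3, 6, 5, 0, 2] 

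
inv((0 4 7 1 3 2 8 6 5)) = (0 5 6 8 2 3 1 7 4)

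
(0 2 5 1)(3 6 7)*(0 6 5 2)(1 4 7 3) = (1 6 3 5 4 7)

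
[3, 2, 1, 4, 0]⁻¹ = [4, 2, 1, 0, 3]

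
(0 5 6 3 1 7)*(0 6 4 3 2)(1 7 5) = (0 1 5 4 3 7 6 2)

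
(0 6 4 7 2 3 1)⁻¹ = (0 1 3 2 7 4 6)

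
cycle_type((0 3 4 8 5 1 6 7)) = 8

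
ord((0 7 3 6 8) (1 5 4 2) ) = 20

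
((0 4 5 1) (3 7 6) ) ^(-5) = (0 1 5 4) (3 7 6) 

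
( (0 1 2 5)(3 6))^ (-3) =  (0 1 2 5)(3 6)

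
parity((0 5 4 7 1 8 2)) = even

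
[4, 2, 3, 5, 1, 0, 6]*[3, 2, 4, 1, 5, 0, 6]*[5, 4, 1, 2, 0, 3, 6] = [3, 0, 4, 5, 1, 2, 6]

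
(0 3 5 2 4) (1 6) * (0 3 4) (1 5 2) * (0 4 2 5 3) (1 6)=(0 2 4) (3 5 6) 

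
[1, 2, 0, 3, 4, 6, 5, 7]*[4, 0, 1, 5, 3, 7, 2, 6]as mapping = [0→0, 1→1, 2→4, 3→5, 4→3, 5→2, 6→7, 7→6]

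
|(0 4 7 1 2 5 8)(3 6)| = 14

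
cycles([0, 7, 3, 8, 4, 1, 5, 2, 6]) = (1 7 2 3 8 6 5)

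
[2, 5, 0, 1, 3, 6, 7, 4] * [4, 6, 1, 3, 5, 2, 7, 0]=[1, 2, 4, 6, 3, 7, 0, 5]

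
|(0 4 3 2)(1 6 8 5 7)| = 20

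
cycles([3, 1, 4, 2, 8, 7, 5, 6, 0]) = (0 3 2 4 8)(5 7 6)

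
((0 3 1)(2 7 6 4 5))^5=(0 1 3)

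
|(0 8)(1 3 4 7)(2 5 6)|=12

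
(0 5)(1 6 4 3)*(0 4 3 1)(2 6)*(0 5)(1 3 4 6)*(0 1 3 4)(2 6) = (0 1 6)(2 3 5)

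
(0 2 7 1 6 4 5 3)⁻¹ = (0 3 5 4 6 1 7 2)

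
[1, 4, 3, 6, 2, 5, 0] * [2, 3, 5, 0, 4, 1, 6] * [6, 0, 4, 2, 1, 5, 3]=[2, 1, 6, 3, 5, 0, 4]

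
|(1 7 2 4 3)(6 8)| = 10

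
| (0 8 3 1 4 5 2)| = 7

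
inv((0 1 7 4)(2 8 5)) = (0 4 7 1)(2 5 8)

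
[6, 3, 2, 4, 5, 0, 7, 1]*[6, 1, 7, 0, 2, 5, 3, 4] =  [3, 0, 7, 2, 5, 6, 4, 1]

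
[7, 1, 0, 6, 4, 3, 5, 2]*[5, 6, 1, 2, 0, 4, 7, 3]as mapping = [0→3, 1→6, 2→5, 3→7, 4→0, 5→2, 6→4, 7→1]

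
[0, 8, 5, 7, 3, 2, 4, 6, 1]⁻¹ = [0, 8, 5, 4, 6, 2, 7, 3, 1]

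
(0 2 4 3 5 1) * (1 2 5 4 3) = (0 5 2 3 4 1)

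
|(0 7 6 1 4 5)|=6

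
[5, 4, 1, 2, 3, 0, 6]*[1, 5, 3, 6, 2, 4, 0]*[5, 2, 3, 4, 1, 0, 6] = [1, 3, 0, 4, 6, 2, 5]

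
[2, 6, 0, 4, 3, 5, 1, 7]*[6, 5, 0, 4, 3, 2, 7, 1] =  [0, 7, 6, 3, 4, 2, 5, 1]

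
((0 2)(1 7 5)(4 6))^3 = (0 2)(4 6)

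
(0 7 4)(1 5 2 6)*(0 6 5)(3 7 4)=(0 4 6 1)(2 5)(3 7)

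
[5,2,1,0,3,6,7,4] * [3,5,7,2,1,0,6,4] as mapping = [0→0,1→7,2→5,3→3,4→2,5→6,6→4,7→1] 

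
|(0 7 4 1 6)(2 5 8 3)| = 20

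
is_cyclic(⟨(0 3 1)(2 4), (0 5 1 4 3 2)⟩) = no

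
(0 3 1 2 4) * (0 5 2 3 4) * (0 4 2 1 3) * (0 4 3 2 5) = (0 5 1 4)(2 3)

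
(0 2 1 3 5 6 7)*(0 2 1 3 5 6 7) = (0 1 5 7 2 3 6) 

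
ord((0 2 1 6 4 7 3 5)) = 8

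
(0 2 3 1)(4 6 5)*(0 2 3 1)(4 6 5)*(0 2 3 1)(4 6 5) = (0 1 3 2)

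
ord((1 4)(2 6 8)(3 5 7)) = 6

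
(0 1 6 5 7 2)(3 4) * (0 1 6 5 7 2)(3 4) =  (0 6 7)(1 5 2)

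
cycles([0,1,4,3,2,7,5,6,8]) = (2 4)(5 7 6)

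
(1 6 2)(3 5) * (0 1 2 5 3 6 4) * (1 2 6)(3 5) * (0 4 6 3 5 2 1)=(0 1 6 5)(2 3)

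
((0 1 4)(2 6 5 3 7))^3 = (2 3 6 7 5)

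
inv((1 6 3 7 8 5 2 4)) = (1 4 2 5 8 7 3 6)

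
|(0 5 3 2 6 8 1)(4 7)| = 14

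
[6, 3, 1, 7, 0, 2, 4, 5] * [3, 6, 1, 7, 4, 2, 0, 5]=[0, 7, 6, 5, 3, 1, 4, 2]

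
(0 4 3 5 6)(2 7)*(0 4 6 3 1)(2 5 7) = (0 6 4 1)(3 7 5)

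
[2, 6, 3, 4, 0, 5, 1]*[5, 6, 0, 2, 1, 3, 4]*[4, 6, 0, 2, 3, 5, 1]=[4, 3, 0, 6, 5, 2, 1]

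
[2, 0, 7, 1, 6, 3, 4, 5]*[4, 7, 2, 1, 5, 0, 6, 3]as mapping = [0→2, 1→4, 2→3, 3→7, 4→6, 5→1, 6→5, 7→0]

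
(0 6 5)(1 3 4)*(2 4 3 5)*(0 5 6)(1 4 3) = (1 6 2 3)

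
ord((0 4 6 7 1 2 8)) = 7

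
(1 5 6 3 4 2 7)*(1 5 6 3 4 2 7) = (1 6 4 7 5 3 2)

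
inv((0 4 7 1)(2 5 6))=(0 1 7 4)(2 6 5)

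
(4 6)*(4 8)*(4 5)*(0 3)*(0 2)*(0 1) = (0 3 2 1)(4 6 8 5)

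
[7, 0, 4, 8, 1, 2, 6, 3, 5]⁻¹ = [1, 4, 5, 7, 2, 8, 6, 0, 3]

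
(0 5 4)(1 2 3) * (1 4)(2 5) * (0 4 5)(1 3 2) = (0 1)(3 5)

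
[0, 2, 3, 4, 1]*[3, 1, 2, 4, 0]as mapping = [0→3, 1→2, 2→4, 3→0, 4→1]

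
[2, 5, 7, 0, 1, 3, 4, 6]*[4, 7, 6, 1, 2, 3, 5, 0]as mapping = [0→6, 1→3, 2→0, 3→4, 4→7, 5→1, 6→2, 7→5]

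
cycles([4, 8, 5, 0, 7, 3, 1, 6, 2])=(0 4 7 6 1 8 2 5 3)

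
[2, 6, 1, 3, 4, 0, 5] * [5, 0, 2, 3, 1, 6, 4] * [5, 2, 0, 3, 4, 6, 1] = [0, 4, 5, 3, 2, 6, 1]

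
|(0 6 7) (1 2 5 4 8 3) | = 6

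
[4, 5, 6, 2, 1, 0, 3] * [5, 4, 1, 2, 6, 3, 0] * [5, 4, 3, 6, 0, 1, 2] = [2, 6, 5, 4, 0, 1, 3]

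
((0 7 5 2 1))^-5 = ()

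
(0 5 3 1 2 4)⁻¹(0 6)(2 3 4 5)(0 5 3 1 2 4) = (0 3 4 1)(5 6)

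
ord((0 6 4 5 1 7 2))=7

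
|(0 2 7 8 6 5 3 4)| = 8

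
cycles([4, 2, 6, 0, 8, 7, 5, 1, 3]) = (0 4 8 3)(1 2 6 5 7)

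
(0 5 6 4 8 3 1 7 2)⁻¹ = (0 2 7 1 3 8 4 6 5)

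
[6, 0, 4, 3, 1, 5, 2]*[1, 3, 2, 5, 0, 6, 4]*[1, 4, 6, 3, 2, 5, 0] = [2, 4, 1, 5, 3, 0, 6]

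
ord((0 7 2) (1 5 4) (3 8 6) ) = 3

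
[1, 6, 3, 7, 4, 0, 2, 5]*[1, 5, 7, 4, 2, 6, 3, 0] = [5, 3, 4, 0, 2, 1, 7, 6]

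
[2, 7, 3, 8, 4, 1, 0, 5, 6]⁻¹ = [6, 5, 0, 2, 4, 7, 8, 1, 3]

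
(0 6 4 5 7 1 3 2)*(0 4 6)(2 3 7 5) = (1 7)(2 4)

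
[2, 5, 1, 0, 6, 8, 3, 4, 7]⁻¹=[3, 2, 0, 6, 7, 1, 4, 8, 5]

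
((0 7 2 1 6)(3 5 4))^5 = (3 4 5)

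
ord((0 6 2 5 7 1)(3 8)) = 6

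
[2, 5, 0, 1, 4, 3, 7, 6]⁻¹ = [2, 3, 0, 5, 4, 1, 7, 6]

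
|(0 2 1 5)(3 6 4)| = 12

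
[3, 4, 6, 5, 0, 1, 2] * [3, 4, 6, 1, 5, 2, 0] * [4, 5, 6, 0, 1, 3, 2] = [5, 3, 4, 6, 0, 1, 2]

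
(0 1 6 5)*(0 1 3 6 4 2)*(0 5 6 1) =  (0 3 1 4 2 5)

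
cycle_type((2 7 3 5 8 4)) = 6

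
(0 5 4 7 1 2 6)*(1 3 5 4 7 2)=(0 4 2 6) (3 5 7) 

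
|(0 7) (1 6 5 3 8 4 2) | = 14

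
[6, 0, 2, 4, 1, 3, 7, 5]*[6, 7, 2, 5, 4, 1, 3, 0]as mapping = [0→3, 1→6, 2→2, 3→4, 4→7, 5→5, 6→0, 7→1]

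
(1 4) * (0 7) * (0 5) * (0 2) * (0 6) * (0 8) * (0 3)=(0 7 5 2 6 8 3)(1 4)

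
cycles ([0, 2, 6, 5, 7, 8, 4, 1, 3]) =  (1 2 6 4 7)(3 5 8)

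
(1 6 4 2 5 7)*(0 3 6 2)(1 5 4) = (0 3 6 1 2 4)(5 7)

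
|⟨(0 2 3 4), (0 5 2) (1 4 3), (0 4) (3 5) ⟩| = 120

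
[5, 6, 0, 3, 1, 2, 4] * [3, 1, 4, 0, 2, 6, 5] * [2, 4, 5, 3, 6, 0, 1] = [1, 0, 3, 2, 4, 6, 5]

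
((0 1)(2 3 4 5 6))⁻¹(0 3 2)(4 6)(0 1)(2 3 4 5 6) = (1 4 3)(2 5)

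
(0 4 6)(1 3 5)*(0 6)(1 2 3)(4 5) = (0 5 2 3 4)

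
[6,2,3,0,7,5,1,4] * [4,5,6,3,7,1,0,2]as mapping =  [0→0,1→6,2→3,3→4,4→2,5→1,6→5,7→7]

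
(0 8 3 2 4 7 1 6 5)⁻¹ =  (0 5 6 1 7 4 2 3 8)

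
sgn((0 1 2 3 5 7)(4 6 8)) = -1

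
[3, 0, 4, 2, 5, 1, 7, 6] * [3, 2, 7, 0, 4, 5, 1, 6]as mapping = [0→0, 1→3, 2→4, 3→7, 4→5, 5→2, 6→6, 7→1]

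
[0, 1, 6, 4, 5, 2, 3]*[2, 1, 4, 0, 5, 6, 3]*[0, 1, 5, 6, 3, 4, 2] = [5, 1, 6, 4, 2, 3, 0]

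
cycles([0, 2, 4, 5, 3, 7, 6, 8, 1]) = (1 2 4 3 5 7 8)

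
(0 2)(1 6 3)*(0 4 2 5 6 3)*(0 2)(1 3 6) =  (0 5 1 6 2 4)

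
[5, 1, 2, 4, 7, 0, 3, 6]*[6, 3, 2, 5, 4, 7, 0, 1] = [7, 3, 2, 4, 1, 6, 5, 0]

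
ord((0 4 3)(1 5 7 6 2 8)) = 6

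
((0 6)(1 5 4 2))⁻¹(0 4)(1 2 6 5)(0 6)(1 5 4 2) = (0 4 5 1)(2 6)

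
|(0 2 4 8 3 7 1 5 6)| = 9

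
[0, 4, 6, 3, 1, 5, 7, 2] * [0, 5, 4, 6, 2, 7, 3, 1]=[0, 2, 3, 6, 5, 7, 1, 4]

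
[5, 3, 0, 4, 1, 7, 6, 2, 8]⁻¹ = [2, 4, 7, 1, 3, 0, 6, 5, 8]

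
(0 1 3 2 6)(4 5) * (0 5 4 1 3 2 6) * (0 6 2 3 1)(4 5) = (0 1 3 2 6 4 5)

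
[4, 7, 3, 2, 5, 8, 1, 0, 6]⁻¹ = [7, 6, 3, 2, 0, 4, 8, 1, 5]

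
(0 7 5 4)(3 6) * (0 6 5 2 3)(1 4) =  (0 7 2 3 5 1 4 6)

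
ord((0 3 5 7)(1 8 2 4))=4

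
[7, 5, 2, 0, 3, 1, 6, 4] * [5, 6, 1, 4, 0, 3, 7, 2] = [2, 3, 1, 5, 4, 6, 7, 0]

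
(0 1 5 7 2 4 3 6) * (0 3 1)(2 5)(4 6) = (1 2 6 3 4)(5 7)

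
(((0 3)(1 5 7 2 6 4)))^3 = (0 3)(1 2)(4 7)(5 6)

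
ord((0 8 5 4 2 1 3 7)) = 8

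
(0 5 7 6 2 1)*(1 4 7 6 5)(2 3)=(0 1)(2 4 7 5 6 3)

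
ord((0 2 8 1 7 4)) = 6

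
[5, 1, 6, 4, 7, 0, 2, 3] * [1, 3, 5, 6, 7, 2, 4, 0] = [2, 3, 4, 7, 0, 1, 5, 6]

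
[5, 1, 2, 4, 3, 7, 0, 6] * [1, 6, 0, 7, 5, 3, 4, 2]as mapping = [0→3, 1→6, 2→0, 3→5, 4→7, 5→2, 6→1, 7→4]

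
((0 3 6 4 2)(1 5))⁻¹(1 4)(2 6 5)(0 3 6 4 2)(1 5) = (0 4 1)(2 5)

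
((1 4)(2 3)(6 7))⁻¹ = (1 4)(2 3)(6 7)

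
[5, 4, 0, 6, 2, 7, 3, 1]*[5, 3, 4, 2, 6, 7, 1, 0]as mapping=[0→7, 1→6, 2→5, 3→1, 4→4, 5→0, 6→2, 7→3]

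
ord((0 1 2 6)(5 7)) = 4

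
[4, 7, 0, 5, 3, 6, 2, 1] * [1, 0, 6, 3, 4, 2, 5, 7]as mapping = [0→4, 1→7, 2→1, 3→2, 4→3, 5→5, 6→6, 7→0]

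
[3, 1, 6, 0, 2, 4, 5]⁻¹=[3, 1, 4, 0, 5, 6, 2]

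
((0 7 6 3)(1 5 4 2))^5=(0 7 6 3)(1 5 4 2)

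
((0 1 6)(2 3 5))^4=(0 1 6)(2 3 5)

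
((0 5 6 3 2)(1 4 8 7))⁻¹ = (0 2 3 6 5)(1 7 8 4)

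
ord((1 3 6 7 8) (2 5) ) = 10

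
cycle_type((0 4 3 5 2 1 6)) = 7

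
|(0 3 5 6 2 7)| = 6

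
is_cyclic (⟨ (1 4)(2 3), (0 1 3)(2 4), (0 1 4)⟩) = no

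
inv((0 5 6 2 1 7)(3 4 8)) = (0 7 1 2 6 5)(3 8 4)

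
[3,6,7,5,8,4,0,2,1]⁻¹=[6,8,7,0,5,3,1,2,4]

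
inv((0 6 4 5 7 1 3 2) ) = (0 2 3 1 7 5 4 6) 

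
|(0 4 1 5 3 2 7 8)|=8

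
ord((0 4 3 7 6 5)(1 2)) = 6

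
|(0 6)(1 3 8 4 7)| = 10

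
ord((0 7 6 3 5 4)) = 6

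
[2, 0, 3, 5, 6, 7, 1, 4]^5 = [4, 7, 6, 1, 3, 0, 5, 2]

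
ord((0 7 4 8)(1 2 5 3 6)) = 20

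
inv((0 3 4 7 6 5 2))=(0 2 5 6 7 4 3)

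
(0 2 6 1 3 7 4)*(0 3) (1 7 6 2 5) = (0 5 1) (3 6 7 4) 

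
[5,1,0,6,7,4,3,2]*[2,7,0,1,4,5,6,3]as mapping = [0→5,1→7,2→2,3→6,4→3,5→4,6→1,7→0]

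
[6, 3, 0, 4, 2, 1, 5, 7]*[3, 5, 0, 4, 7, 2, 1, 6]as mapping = [0→1, 1→4, 2→3, 3→7, 4→0, 5→5, 6→2, 7→6]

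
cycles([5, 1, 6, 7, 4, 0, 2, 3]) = (0 5)(2 6)(3 7)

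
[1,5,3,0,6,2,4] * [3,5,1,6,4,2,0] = [5,2,6,3,0,1,4]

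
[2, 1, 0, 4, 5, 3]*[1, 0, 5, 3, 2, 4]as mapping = [0→5, 1→0, 2→1, 3→2, 4→4, 5→3]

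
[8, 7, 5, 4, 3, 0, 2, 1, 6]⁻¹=[5, 7, 6, 4, 3, 2, 8, 1, 0]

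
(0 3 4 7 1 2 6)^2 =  (0 4 1 6 3 7 2)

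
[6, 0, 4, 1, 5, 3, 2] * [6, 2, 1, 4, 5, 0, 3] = [3, 6, 5, 2, 0, 4, 1]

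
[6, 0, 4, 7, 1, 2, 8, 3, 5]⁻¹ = [1, 4, 5, 7, 2, 8, 0, 3, 6]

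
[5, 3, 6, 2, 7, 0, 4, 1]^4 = [0, 4, 1, 7, 2, 5, 3, 6]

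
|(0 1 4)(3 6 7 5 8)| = 15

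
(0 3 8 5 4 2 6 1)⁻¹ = (0 1 6 2 4 5 8 3)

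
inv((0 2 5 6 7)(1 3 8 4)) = (0 7 6 5 2)(1 4 8 3)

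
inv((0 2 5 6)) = (0 6 5 2)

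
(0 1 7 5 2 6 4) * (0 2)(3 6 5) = (0 1 7 3 6 4 2 5)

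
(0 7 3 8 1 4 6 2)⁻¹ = (0 2 6 4 1 8 3 7)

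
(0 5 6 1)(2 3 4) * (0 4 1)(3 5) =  (0 3 1 4 2 5 6)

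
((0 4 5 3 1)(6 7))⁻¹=(0 1 3 5 4)(6 7)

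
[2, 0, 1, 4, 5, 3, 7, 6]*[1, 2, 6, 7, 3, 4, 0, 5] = [6, 1, 2, 3, 4, 7, 5, 0] 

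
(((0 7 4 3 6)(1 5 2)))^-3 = (0 4 6 7 3)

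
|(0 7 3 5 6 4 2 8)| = 8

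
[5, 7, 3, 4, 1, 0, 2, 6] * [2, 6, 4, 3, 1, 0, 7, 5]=[0, 5, 3, 1, 6, 2, 4, 7]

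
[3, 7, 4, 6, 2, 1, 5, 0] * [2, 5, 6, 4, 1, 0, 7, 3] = [4, 3, 1, 7, 6, 5, 0, 2]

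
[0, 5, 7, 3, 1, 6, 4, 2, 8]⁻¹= [0, 4, 7, 3, 6, 1, 5, 2, 8]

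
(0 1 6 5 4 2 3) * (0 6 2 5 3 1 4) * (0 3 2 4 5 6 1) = (0 5 3 1 4 6 2)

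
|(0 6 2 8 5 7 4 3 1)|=9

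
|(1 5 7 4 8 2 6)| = 7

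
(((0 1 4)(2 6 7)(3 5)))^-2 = (0 1 4)(2 6 7)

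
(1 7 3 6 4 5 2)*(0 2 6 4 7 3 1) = (0 2)(1 3 4 5 6 7)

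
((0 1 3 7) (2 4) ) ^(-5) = (0 7 3 1) (2 4) 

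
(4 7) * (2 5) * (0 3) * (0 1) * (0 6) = (0 3 1 6) (2 5) (4 7) 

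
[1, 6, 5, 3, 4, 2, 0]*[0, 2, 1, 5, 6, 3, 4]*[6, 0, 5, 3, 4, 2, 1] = [5, 4, 3, 2, 1, 0, 6]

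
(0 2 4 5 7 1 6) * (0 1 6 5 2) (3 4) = (1 5 7 6) (2 3 4) 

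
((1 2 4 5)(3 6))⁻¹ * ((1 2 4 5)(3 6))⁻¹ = (1 4)(2 5)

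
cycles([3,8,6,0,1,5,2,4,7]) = (0 3)(1 8 7 4)(2 6)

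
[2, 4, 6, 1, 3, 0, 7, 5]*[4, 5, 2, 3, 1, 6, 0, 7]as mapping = [0→2, 1→1, 2→0, 3→5, 4→3, 5→4, 6→7, 7→6]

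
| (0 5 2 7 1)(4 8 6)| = 15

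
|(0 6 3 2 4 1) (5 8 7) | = 6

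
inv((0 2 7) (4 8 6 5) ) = (0 7 2) (4 5 6 8) 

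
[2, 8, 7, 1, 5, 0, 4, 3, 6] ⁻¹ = [5, 3, 0, 7, 6, 4, 8, 2, 1] 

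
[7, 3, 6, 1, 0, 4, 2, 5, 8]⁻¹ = [4, 3, 6, 1, 5, 7, 2, 0, 8]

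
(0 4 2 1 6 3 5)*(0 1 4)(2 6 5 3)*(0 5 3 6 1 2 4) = (0 5 2)(1 3 6 4)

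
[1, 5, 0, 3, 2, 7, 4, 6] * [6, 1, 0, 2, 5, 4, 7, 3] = [1, 4, 6, 2, 0, 3, 5, 7]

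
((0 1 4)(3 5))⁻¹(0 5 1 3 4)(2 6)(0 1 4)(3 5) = (0 1 3 4 5)(2 6)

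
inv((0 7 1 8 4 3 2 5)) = (0 5 2 3 4 8 1 7)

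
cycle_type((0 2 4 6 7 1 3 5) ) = 8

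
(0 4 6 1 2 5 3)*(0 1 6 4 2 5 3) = (0 2 3 1 5)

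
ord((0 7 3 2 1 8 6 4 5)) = 9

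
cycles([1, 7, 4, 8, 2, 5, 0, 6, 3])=(0 1 7 6)(2 4)(3 8)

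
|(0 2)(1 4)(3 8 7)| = 6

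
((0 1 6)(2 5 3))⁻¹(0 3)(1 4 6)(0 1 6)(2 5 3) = (0 6 4)(1 2)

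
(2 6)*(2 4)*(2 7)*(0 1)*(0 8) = (0 1 8)(2 6 4 7)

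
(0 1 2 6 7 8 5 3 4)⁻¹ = (0 4 3 5 8 7 6 2 1)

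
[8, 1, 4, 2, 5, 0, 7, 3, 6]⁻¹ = [5, 1, 3, 7, 2, 4, 8, 6, 0]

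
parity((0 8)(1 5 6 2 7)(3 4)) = even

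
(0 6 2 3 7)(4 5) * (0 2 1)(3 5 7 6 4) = (0 4 7 2 5 3 6 1)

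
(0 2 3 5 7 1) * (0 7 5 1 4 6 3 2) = (1 7 4 6 3)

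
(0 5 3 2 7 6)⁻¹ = (0 6 7 2 3 5)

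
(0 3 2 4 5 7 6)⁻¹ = (0 6 7 5 4 2 3)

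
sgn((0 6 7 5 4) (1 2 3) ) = 1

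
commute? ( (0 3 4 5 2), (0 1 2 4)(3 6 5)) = no: (0 3 4 5 2) * (0 1 2 4)(3 6 5) = (0 6 5 4 3)(1 2), (0 1 2 4)(3 6 5) * (0 3 4 5 2) = (0 1)(2 5 4 3 6)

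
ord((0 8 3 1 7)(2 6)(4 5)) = 10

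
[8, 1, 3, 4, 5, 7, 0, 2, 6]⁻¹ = [6, 1, 7, 2, 3, 4, 8, 5, 0]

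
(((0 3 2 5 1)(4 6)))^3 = (0 5 3 1 2)(4 6)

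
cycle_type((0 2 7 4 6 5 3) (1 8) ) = 2.7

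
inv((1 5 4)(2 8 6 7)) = (1 4 5)(2 7 6 8)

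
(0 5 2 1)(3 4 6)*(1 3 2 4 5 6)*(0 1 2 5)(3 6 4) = (0 4 2 6 5 3)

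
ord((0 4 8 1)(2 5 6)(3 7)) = 12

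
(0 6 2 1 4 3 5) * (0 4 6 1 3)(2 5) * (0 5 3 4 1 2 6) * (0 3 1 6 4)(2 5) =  (0 5 6 1 3 4 2)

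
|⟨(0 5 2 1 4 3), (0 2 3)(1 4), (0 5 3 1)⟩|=720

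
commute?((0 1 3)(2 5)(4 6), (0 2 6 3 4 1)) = no:(0 1 3)(2 5)(4 6) * (0 2 6 3 4 1) = (1 4 3 2 5 6), (0 2 6 3 4 1) * (0 1 3)(2 5)(4 6) = (0 5 2 4 3 6)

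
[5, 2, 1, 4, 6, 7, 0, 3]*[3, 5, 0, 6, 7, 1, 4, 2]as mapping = [0→1, 1→0, 2→5, 3→7, 4→4, 5→2, 6→3, 7→6]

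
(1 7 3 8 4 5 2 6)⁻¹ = (1 6 2 5 4 8 3 7)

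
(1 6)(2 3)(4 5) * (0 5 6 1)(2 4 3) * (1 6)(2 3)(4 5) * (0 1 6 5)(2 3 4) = (0 2 4 6 1 5 3)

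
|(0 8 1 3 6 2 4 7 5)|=9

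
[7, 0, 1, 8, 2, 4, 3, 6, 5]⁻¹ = [1, 2, 4, 6, 5, 8, 7, 0, 3]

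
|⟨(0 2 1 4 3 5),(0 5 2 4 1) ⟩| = 120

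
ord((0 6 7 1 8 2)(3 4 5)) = 6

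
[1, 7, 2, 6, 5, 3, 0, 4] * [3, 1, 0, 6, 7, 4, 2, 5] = [1, 5, 0, 2, 4, 6, 3, 7]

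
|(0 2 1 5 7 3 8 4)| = 8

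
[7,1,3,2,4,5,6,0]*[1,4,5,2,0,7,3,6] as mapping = [0→6,1→4,2→2,3→5,4→0,5→7,6→3,7→1] 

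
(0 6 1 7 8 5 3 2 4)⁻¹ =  (0 4 2 3 5 8 7 1 6)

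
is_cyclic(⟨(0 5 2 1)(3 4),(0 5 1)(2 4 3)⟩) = no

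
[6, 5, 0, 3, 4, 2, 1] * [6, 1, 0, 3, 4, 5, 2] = [2, 5, 6, 3, 4, 0, 1]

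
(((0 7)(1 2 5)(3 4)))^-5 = (0 7)(1 2 5)(3 4)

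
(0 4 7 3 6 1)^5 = (0 1 6 3 7 4)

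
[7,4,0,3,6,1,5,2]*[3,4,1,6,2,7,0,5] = [5,2,3,6,0,4,7,1]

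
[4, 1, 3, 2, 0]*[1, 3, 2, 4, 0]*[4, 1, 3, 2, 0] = [4, 2, 0, 3, 1] 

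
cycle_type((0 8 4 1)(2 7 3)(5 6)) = 2.3.4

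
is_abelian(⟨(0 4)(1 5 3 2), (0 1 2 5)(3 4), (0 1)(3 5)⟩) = no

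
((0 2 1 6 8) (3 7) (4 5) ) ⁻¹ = (0 8 6 1 2) (3 7) (4 5) 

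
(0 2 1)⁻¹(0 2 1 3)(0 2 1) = (0 3 2 1)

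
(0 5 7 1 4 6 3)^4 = (0 4 5 6 7 3 1)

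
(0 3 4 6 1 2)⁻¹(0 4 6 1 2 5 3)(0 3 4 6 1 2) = (0 5 4 3 6 1 2)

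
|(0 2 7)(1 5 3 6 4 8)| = 6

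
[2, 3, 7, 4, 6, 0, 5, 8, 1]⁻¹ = [5, 8, 0, 1, 3, 6, 4, 2, 7]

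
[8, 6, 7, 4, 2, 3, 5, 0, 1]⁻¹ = [7, 8, 4, 5, 3, 6, 1, 2, 0]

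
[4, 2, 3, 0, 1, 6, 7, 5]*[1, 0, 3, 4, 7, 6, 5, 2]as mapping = [0→7, 1→3, 2→4, 3→1, 4→0, 5→5, 6→2, 7→6]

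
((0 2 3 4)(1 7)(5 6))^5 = (0 2 3 4)(1 7)(5 6)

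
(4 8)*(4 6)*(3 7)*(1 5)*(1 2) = (1 5 2)(3 7)(4 8 6)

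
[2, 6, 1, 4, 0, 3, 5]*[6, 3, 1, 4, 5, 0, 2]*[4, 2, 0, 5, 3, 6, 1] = [2, 0, 5, 6, 1, 3, 4]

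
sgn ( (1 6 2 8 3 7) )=-1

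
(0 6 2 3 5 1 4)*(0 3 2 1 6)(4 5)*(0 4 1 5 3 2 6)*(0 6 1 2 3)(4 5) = (0 5 6 4 3 2 1)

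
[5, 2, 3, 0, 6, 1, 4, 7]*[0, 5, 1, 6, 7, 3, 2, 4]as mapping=[0→3, 1→1, 2→6, 3→0, 4→2, 5→5, 6→7, 7→4]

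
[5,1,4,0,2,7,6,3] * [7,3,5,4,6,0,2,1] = [0,3,6,7,5,1,2,4]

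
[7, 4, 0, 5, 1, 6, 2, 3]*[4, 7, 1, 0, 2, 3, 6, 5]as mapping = [0→5, 1→2, 2→4, 3→3, 4→7, 5→6, 6→1, 7→0]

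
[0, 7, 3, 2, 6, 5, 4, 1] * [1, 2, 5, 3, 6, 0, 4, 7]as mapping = [0→1, 1→7, 2→3, 3→5, 4→4, 5→0, 6→6, 7→2]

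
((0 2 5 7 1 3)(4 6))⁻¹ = (0 3 1 7 5 2)(4 6)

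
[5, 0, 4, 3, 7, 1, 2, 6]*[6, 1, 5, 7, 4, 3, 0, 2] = [3, 6, 4, 7, 2, 1, 5, 0]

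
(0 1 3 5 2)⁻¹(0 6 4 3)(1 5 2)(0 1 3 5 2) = (0 3 2)(1 6 4 5)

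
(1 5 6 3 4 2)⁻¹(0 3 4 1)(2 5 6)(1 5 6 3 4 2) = (0 4 2 5)(1 6 3)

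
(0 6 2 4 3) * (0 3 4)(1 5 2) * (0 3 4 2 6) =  (1 5 6)(2 3 4)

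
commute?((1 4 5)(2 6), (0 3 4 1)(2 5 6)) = no:(1 4 5)(2 6) * (0 3 4 1)(2 5 6) = (0 3 4 6 5), (0 3 4 1)(2 5 6) * (1 4 5)(2 6) = (0 3 5 2 1)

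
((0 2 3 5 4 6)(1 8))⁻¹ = (0 6 4 5 3 2)(1 8)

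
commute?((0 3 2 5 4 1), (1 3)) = no:(0 3 2 5 4 1) * (1 3) = (0 1)(2 5 4 3), (1 3) * (0 3 2 5 4 1) = (0 3)(1 2 5 4)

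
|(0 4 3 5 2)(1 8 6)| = 15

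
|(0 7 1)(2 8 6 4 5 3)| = 6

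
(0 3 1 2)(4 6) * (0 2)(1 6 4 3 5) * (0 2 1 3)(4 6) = (0 5 3 4 6)(1 2)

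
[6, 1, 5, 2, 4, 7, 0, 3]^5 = [6, 1, 5, 2, 4, 7, 0, 3]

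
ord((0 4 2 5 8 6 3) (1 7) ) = 14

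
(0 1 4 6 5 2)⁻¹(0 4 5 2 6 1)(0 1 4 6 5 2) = (0 5 4 1 6 2)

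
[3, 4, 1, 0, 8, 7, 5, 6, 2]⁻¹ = [3, 2, 8, 0, 1, 6, 7, 5, 4]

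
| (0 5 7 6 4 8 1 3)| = 8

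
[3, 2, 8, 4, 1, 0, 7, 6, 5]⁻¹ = [5, 4, 1, 0, 3, 8, 7, 6, 2]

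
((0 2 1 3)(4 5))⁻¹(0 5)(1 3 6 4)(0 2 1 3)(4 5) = (0 6 5 3)(2 4)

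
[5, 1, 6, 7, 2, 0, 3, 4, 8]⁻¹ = [5, 1, 4, 6, 7, 0, 2, 3, 8]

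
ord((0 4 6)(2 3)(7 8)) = 6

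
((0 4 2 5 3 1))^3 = (0 5)(1 2)(3 4)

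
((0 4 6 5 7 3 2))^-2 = (0 3 5 4 2 7 6)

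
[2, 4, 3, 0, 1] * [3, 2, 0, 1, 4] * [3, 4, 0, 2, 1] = [3, 1, 4, 2, 0]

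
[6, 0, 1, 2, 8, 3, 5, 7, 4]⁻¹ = [1, 2, 3, 5, 8, 6, 0, 7, 4]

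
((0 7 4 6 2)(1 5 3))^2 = (0 4 2 7 6)(1 3 5)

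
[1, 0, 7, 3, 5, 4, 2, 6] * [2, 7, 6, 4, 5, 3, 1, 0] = [7, 2, 0, 4, 3, 5, 6, 1]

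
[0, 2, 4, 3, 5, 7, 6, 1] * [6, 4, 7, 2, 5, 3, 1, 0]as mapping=[0→6, 1→7, 2→5, 3→2, 4→3, 5→0, 6→1, 7→4]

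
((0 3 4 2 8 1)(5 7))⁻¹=(0 1 8 2 4 3)(5 7)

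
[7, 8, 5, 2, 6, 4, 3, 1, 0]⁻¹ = [8, 7, 3, 6, 5, 2, 4, 0, 1]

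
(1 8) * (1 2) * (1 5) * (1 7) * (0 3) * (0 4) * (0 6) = (0 3 4 6)(1 8 2 5 7)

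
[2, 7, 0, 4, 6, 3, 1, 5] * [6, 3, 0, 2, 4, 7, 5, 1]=[0, 1, 6, 4, 5, 2, 3, 7]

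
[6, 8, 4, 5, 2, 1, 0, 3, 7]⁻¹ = [6, 5, 4, 7, 2, 3, 0, 8, 1]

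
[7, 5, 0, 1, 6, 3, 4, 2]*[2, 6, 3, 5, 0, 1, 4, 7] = [7, 1, 2, 6, 4, 5, 0, 3]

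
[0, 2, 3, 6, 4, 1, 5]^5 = [0, 1, 2, 3, 4, 5, 6]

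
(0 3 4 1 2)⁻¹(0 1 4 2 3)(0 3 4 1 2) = (0 4 3 2 1)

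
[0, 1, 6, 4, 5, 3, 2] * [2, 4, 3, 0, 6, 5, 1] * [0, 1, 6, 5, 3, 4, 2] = [6, 3, 1, 2, 4, 0, 5] 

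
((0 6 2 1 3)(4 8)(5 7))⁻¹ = (0 3 1 2 6)(4 8)(5 7)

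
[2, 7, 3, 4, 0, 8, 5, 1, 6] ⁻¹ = [4, 7, 0, 2, 3, 6, 8, 1, 5] 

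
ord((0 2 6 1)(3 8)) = 4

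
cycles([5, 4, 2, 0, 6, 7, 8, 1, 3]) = (0 5 7 1 4 6 8 3)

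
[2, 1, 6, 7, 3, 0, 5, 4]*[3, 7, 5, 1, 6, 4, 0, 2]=[5, 7, 0, 2, 1, 3, 4, 6]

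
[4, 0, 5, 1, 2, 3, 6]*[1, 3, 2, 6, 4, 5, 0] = [4, 1, 5, 3, 2, 6, 0]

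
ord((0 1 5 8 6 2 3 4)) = 8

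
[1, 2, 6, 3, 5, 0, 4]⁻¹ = [5, 0, 1, 3, 6, 4, 2]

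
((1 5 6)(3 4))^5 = (1 6 5)(3 4)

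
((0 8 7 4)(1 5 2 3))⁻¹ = (0 4 7 8)(1 3 2 5)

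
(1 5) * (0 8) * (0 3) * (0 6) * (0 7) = (0 8 3 6 7)(1 5)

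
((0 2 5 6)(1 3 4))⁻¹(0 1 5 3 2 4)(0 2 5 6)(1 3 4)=(1 2 3 6 4 5)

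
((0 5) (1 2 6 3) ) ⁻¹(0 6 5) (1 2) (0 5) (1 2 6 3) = (0 5 3) (2 6) 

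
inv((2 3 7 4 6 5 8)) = (2 8 5 6 4 7 3)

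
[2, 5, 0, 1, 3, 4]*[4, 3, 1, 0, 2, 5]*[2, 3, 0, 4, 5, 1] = [3, 1, 5, 4, 2, 0]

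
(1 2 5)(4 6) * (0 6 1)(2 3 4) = (0 6 2 5)(1 3 4)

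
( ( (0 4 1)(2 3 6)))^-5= (0 4 1)(2 3 6)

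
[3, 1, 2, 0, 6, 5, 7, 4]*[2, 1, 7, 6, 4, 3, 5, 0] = [6, 1, 7, 2, 5, 3, 0, 4]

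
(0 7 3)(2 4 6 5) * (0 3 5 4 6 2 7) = (2 6 4)(5 7)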